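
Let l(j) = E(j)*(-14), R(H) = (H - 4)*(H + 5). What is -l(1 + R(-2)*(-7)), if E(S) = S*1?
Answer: 1778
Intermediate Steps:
R(H) = (-4 + H)*(5 + H)
E(S) = S
l(j) = -14*j (l(j) = j*(-14) = -14*j)
-l(1 + R(-2)*(-7)) = -(-14)*(1 + (-20 - 2 + (-2)²)*(-7)) = -(-14)*(1 + (-20 - 2 + 4)*(-7)) = -(-14)*(1 - 18*(-7)) = -(-14)*(1 + 126) = -(-14)*127 = -1*(-1778) = 1778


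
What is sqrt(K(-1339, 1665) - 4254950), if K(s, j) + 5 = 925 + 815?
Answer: I*sqrt(4253215) ≈ 2062.3*I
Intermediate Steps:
K(s, j) = 1735 (K(s, j) = -5 + (925 + 815) = -5 + 1740 = 1735)
sqrt(K(-1339, 1665) - 4254950) = sqrt(1735 - 4254950) = sqrt(-4253215) = I*sqrt(4253215)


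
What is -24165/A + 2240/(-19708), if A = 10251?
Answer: -13866835/5611853 ≈ -2.4710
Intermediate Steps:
-24165/A + 2240/(-19708) = -24165/10251 + 2240/(-19708) = -24165*1/10251 + 2240*(-1/19708) = -2685/1139 - 560/4927 = -13866835/5611853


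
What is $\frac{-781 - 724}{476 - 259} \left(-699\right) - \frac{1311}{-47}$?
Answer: $\frac{7104036}{1457} \approx 4875.8$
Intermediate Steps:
$\frac{-781 - 724}{476 - 259} \left(-699\right) - \frac{1311}{-47} = - \frac{1505}{217} \left(-699\right) - - \frac{1311}{47} = \left(-1505\right) \frac{1}{217} \left(-699\right) + \frac{1311}{47} = \left(- \frac{215}{31}\right) \left(-699\right) + \frac{1311}{47} = \frac{150285}{31} + \frac{1311}{47} = \frac{7104036}{1457}$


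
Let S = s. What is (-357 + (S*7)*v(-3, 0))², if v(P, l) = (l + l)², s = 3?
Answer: 127449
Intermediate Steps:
v(P, l) = 4*l² (v(P, l) = (2*l)² = 4*l²)
S = 3
(-357 + (S*7)*v(-3, 0))² = (-357 + (3*7)*(4*0²))² = (-357 + 21*(4*0))² = (-357 + 21*0)² = (-357 + 0)² = (-357)² = 127449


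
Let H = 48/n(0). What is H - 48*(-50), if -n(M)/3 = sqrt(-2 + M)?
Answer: 2400 + 8*I*sqrt(2) ≈ 2400.0 + 11.314*I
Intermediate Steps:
n(M) = -3*sqrt(-2 + M)
H = 8*I*sqrt(2) (H = 48/((-3*sqrt(-2 + 0))) = 48/((-3*I*sqrt(2))) = 48*(I*sqrt(2)/6) = 8*I*sqrt(2) ≈ 11.314*I)
H - 48*(-50) = 8*I*sqrt(2) - 48*(-50) = 8*I*sqrt(2) + 2400 = 2400 + 8*I*sqrt(2)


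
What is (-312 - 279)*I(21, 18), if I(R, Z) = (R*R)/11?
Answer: -260631/11 ≈ -23694.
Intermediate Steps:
I(R, Z) = R²/11 (I(R, Z) = R²*(1/11) = R²/11)
(-312 - 279)*I(21, 18) = (-312 - 279)*((1/11)*21²) = -591*441/11 = -260631/11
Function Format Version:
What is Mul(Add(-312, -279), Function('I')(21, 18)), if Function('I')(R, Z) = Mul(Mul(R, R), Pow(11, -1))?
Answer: Rational(-260631, 11) ≈ -23694.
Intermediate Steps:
Function('I')(R, Z) = Mul(Rational(1, 11), Pow(R, 2)) (Function('I')(R, Z) = Mul(Pow(R, 2), Rational(1, 11)) = Mul(Rational(1, 11), Pow(R, 2)))
Mul(Add(-312, -279), Function('I')(21, 18)) = Mul(Add(-312, -279), Mul(Rational(1, 11), Pow(21, 2))) = Mul(-591, Mul(Rational(1, 11), 441)) = Mul(-591, Rational(441, 11)) = Rational(-260631, 11)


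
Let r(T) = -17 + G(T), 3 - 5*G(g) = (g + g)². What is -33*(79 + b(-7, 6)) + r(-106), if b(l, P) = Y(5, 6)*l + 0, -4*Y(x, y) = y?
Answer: -119587/10 ≈ -11959.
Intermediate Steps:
G(g) = ⅗ - 4*g²/5 (G(g) = ⅗ - (g + g)²/5 = ⅗ - 4*g²/5)
Y(x, y) = -y/4
b(l, P) = -3*l/2 (b(l, P) = (-¼*6)*l + 0 = -3*l/2 + 0 = -3*l/2)
r(T) = -82/5 - 4*T²/5 (r(T) = -17 + (⅗ - 4*T²/5) = -82/5 - 4*T²/5)
-33*(79 + b(-7, 6)) + r(-106) = -33*(79 - 3/2*(-7)) + (-82/5 - ⅘*(-106)²) = -33*(79 + 21/2) + (-82/5 - ⅘*11236) = -33*179/2 + (-82/5 - 44944/5) = -5907/2 - 45026/5 = -119587/10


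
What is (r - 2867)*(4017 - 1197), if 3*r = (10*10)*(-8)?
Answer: -8836940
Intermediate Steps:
r = -800/3 (r = ((10*10)*(-8))/3 = (100*(-8))/3 = (⅓)*(-800) = -800/3 ≈ -266.67)
(r - 2867)*(4017 - 1197) = (-800/3 - 2867)*(4017 - 1197) = -9401/3*2820 = -8836940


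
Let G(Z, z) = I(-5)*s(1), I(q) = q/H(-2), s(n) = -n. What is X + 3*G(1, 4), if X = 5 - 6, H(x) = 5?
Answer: 2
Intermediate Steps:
I(q) = q/5
G(Z, z) = 1 (G(Z, z) = ((⅕)*(-5))*(-1*1) = -1*(-1) = 1)
X = -1
X + 3*G(1, 4) = -1 + 3*1 = -1 + 3 = 2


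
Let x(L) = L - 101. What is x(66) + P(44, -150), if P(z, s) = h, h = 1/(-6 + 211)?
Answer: -7174/205 ≈ -34.995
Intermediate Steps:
h = 1/205 ≈ 0.0048781
P(z, s) = 1/205
x(L) = -101 + L
x(66) + P(44, -150) = (-101 + 66) + 1/205 = -35 + 1/205 = -7174/205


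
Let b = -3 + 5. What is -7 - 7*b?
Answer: -21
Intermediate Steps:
b = 2
-7 - 7*b = -7 - 7*2 = -7 - 14 = -21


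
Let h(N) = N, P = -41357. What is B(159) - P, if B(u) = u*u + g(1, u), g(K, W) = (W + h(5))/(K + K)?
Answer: 66720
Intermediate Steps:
g(K, W) = (5 + W)/(2*K) (g(K, W) = (W + 5)/(K + K) = (5 + W)/((2*K)) = (5 + W)*(1/(2*K)) = (5 + W)/(2*K))
B(u) = 5/2 + u² + u/2 (B(u) = u*u + (½)*(5 + u)/1 = u² + (½)*1*(5 + u) = u² + (5/2 + u/2) = 5/2 + u² + u/2)
B(159) - P = (5/2 + 159² + (½)*159) - 1*(-41357) = (5/2 + 25281 + 159/2) + 41357 = 25363 + 41357 = 66720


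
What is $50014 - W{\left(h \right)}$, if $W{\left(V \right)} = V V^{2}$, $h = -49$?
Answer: $167663$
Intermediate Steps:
$W{\left(V \right)} = V^{3}$
$50014 - W{\left(h \right)} = 50014 - \left(-49\right)^{3} = 50014 - -117649 = 50014 + 117649 = 167663$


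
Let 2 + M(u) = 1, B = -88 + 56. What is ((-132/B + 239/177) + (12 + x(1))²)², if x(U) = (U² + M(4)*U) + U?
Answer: 61037161249/2005056 ≈ 30442.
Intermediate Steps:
B = -32
M(u) = -1 (M(u) = -2 + 1 = -1)
x(U) = U² (x(U) = (U² - U) + U = U²)
((-132/B + 239/177) + (12 + x(1))²)² = ((-132/(-32) + 239/177) + (12 + 1²)²)² = ((-132*(-1/32) + 239*(1/177)) + (12 + 1)²)² = ((33/8 + 239/177) + 13²)² = (7753/1416 + 169)² = (247057/1416)² = 61037161249/2005056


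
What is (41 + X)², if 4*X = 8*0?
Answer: 1681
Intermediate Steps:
X = 0 (X = (8*0)/4 = (¼)*0 = 0)
(41 + X)² = (41 + 0)² = 41² = 1681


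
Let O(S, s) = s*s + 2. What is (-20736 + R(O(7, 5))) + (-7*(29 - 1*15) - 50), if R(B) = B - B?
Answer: -20884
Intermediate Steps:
O(S, s) = 2 + s**2 (O(S, s) = s**2 + 2 = 2 + s**2)
R(B) = 0
(-20736 + R(O(7, 5))) + (-7*(29 - 1*15) - 50) = (-20736 + 0) + (-7*(29 - 1*15) - 50) = -20736 + (-7*(29 - 15) - 50) = -20736 + (-7*14 - 50) = -20736 + (-98 - 50) = -20736 - 148 = -20884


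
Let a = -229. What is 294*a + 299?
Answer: -67027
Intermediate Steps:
294*a + 299 = 294*(-229) + 299 = -67326 + 299 = -67027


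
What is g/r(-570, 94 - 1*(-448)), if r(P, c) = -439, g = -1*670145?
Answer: 670145/439 ≈ 1526.5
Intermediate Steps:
g = -670145
g/r(-570, 94 - 1*(-448)) = -670145/(-439) = -670145*(-1/439) = 670145/439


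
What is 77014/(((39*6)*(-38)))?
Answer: -38507/4446 ≈ -8.6610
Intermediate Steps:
77014/(((39*6)*(-38))) = 77014/((234*(-38))) = 77014/(-8892) = 77014*(-1/8892) = -38507/4446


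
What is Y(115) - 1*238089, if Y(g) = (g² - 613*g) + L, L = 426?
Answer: -294933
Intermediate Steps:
Y(g) = 426 + g² - 613*g (Y(g) = (g² - 613*g) + 426 = 426 + g² - 613*g)
Y(115) - 1*238089 = (426 + 115² - 613*115) - 1*238089 = (426 + 13225 - 70495) - 238089 = -56844 - 238089 = -294933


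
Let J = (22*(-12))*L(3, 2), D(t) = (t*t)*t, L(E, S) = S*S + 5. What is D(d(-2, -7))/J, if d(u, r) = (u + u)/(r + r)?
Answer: -1/101871 ≈ -9.8163e-6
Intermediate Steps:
d(u, r) = u/r (d(u, r) = (2*u)/((2*r)) = (2*u)*(1/(2*r)) = u/r)
L(E, S) = 5 + S² (L(E, S) = S² + 5 = 5 + S²)
D(t) = t³ (D(t) = t²*t = t³)
J = -2376 (J = (22*(-12))*(5 + 2²) = -264*(5 + 4) = -264*9 = -2376)
D(d(-2, -7))/J = (-2/(-7))³/(-2376) = (-2*(-⅐))³*(-1/2376) = (2/7)³*(-1/2376) = (8/343)*(-1/2376) = -1/101871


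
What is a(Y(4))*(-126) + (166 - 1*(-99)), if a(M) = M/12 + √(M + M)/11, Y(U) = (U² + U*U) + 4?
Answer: -113 - 756*√2/11 ≈ -210.20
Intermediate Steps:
Y(U) = 4 + 2*U² (Y(U) = (U² + U²) + 4 = 2*U² + 4 = 4 + 2*U²)
a(M) = M/12 + √2*√M/11 (a(M) = M*(1/12) + √(2*M)*(1/11) = M/12 + (√2*√M)*(1/11) = M/12 + √2*√M/11)
a(Y(4))*(-126) + (166 - 1*(-99)) = ((4 + 2*4²)/12 + √2*√(4 + 2*4²)/11)*(-126) + (166 - 1*(-99)) = ((4 + 2*16)/12 + √2*√(4 + 2*16)/11)*(-126) + (166 + 99) = ((4 + 32)/12 + √2*√(4 + 32)/11)*(-126) + 265 = ((1/12)*36 + √2*√36/11)*(-126) + 265 = (3 + (1/11)*√2*6)*(-126) + 265 = (3 + 6*√2/11)*(-126) + 265 = (-378 - 756*√2/11) + 265 = -113 - 756*√2/11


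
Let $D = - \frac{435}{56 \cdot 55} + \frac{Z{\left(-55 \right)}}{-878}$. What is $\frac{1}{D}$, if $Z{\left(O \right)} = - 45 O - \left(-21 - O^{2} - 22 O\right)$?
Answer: $- \frac{270424}{1365981} \approx -0.19797$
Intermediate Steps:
$Z{\left(O \right)} = 21 + O^{2} - 23 O$ ($Z{\left(O \right)} = - 45 O - \left(-21 - O^{2} - 22 O\right) = - 45 O + \left(21 + O^{2} + 22 O\right) = 21 + O^{2} - 23 O$)
$D = - \frac{1365981}{270424}$ ($D = - \frac{435}{56 \cdot 55} + \frac{21 + \left(-55\right)^{2} - -1265}{-878} = - \frac{435}{3080} + \left(21 + 3025 + 1265\right) \left(- \frac{1}{878}\right) = \left(-435\right) \frac{1}{3080} + 4311 \left(- \frac{1}{878}\right) = - \frac{87}{616} - \frac{4311}{878} = - \frac{1365981}{270424} \approx -5.0513$)
$\frac{1}{D} = \frac{1}{- \frac{1365981}{270424}} = - \frac{270424}{1365981}$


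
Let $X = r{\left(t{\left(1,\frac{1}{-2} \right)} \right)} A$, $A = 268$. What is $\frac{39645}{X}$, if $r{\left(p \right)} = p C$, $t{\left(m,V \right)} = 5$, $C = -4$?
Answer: $- \frac{7929}{1072} \approx -7.3965$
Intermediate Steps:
$r{\left(p \right)} = - 4 p$ ($r{\left(p \right)} = p \left(-4\right) = - 4 p$)
$X = -5360$ ($X = \left(-4\right) 5 \cdot 268 = \left(-20\right) 268 = -5360$)
$\frac{39645}{X} = \frac{39645}{-5360} = 39645 \left(- \frac{1}{5360}\right) = - \frac{7929}{1072}$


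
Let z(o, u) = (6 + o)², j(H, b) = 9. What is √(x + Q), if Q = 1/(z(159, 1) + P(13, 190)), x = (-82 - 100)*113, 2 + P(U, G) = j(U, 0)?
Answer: I*√953210735322/6808 ≈ 143.41*I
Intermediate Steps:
P(U, G) = 7 (P(U, G) = -2 + 9 = 7)
x = -20566 (x = -182*113 = -20566)
Q = 1/27232 (Q = 1/((6 + 159)² + 7) = 1/(165² + 7) = 1/(27225 + 7) = 1/27232 ≈ 3.6722e-5)
√(x + Q) = √(-20566 + 1/27232) = √(-560053311/27232) = I*√953210735322/6808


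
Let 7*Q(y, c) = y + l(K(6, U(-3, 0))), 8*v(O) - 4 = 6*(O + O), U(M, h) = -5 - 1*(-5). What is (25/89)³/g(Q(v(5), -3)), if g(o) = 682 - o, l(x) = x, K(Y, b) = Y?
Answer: 3125/95875784 ≈ 3.2594e-5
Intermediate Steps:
U(M, h) = 0 (U(M, h) = -5 + 5 = 0)
v(O) = ½ + 3*O/2 (v(O) = ½ + (6*(O + O))/8 = ½ + (6*(2*O))/8 = ½ + (12*O)/8 = ½ + 3*O/2)
Q(y, c) = 6/7 + y/7 (Q(y, c) = (y + 6)/7 = (6 + y)/7 = 6/7 + y/7)
(25/89)³/g(Q(v(5), -3)) = (25/89)³/(682 - (6/7 + (½ + (3/2)*5)/7)) = (25*(1/89))³/(682 - (6/7 + (½ + 15/2)/7)) = (25/89)³/(682 - (6/7 + (⅐)*8)) = 15625/(704969*(682 - (6/7 + 8/7))) = 15625/(704969*(682 - 1*2)) = 15625/(704969*(682 - 2)) = (15625/704969)/680 = (15625/704969)*(1/680) = 3125/95875784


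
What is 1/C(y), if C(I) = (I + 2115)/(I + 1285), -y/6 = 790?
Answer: 691/525 ≈ 1.3162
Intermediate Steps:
y = -4740 (y = -6*790 = -4740)
C(I) = (2115 + I)/(1285 + I)
1/C(y) = 1/((2115 - 4740)/(1285 - 4740)) = 1/(-2625/(-3455)) = 1/(-1/3455*(-2625)) = 1/(525/691) = 691/525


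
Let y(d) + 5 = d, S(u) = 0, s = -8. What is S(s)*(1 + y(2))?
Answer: 0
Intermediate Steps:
y(d) = -5 + d
S(s)*(1 + y(2)) = 0*(1 + (-5 + 2)) = 0*(1 - 3) = 0*(-2) = 0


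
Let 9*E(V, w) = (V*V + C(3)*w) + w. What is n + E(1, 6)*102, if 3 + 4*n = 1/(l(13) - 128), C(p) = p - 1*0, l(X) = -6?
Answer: 454391/1608 ≈ 282.58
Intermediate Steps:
C(p) = p (C(p) = p + 0 = p)
E(V, w) = V²/9 + 4*w/9 (E(V, w) = ((V*V + 3*w) + w)/9 = ((V² + 3*w) + w)/9 = (V² + 4*w)/9 = V²/9 + 4*w/9)
n = -403/536 (n = -¾ + 1/(4*(-6 - 128)) = -¾ + (¼)/(-134) = -¾ + (¼)*(-1/134) = -¾ - 1/536 = -403/536 ≈ -0.75187)
n + E(1, 6)*102 = -403/536 + ((⅑)*1² + (4/9)*6)*102 = -403/536 + ((⅑)*1 + 8/3)*102 = -403/536 + (⅑ + 8/3)*102 = -403/536 + (25/9)*102 = -403/536 + 850/3 = 454391/1608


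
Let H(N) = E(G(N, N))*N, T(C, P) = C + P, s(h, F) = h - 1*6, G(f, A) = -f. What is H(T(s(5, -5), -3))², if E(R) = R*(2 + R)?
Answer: 9216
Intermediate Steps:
s(h, F) = -6 + h (s(h, F) = h - 6 = -6 + h)
H(N) = -N²*(2 - N) (H(N) = ((-N)*(2 - N))*N = (-N*(2 - N))*N = -N²*(2 - N))
H(T(s(5, -5), -3))² = (((-6 + 5) - 3)²*(-2 + ((-6 + 5) - 3)))² = ((-1 - 3)²*(-2 + (-1 - 3)))² = ((-4)²*(-2 - 4))² = (16*(-6))² = (-96)² = 9216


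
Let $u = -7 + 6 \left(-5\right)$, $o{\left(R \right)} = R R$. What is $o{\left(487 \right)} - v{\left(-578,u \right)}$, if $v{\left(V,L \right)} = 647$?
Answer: $236522$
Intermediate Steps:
$o{\left(R \right)} = R^{2}$
$u = -37$ ($u = -7 - 30 = -37$)
$o{\left(487 \right)} - v{\left(-578,u \right)} = 487^{2} - 647 = 237169 - 647 = 236522$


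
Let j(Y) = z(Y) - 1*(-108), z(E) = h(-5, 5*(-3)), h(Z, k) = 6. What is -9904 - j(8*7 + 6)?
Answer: -10018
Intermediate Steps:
z(E) = 6
j(Y) = 114 (j(Y) = 6 - 1*(-108) = 6 + 108 = 114)
-9904 - j(8*7 + 6) = -9904 - 1*114 = -9904 - 114 = -10018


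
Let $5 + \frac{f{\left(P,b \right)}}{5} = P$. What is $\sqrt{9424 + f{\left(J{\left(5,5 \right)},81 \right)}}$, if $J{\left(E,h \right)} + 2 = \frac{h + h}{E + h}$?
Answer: $\sqrt{9394} \approx 96.923$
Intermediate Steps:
$J{\left(E,h \right)} = -2 + \frac{2 h}{E + h}$ ($J{\left(E,h \right)} = -2 + \frac{h + h}{E + h} = -2 + \frac{2 h}{E + h}$)
$f{\left(P,b \right)} = -25 + 5 P$
$\sqrt{9424 + f{\left(J{\left(5,5 \right)},81 \right)}} = \sqrt{9424 - \left(25 - 5 \left(\left(-2\right) 5 \frac{1}{5 + 5}\right)\right)} = \sqrt{9424 - \left(25 - 5 \left(\left(-2\right) 5 \cdot \frac{1}{10}\right)\right)} = \sqrt{9424 + \left(-25 + 5 \left(-1\right)\right)} = \sqrt{9424 - 30} = \sqrt{9394}$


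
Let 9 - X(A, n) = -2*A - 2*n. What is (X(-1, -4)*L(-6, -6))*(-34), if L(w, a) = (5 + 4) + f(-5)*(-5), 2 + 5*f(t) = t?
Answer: 544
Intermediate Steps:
f(t) = -⅖ + t/5
X(A, n) = 9 + 2*A + 2*n (X(A, n) = 9 - (-2*A - 2*n) = 9 + (2*A + 2*n) = 9 + 2*A + 2*n)
L(w, a) = 16 (L(w, a) = (5 + 4) + (-⅖ + (⅕)*(-5))*(-5) = 9 + (-⅖ - 1)*(-5) = 9 - 7/5*(-5) = 9 + 7 = 16)
(X(-1, -4)*L(-6, -6))*(-34) = ((9 + 2*(-1) + 2*(-4))*16)*(-34) = ((9 - 2 - 8)*16)*(-34) = -1*16*(-34) = -16*(-34) = 544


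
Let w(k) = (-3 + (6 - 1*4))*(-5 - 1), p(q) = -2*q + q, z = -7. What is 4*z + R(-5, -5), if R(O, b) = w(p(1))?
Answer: -22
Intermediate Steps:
p(q) = -q
w(k) = 6 (w(k) = (-3 + (6 - 4))*(-6) = (-3 + 2)*(-6) = -1*(-6) = 6)
R(O, b) = 6
4*z + R(-5, -5) = 4*(-7) + 6 = -28 + 6 = -22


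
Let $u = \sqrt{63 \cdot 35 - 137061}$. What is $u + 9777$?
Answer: $9777 + 6 i \sqrt{3746} \approx 9777.0 + 367.23 i$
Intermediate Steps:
$u = 6 i \sqrt{3746}$ ($u = \sqrt{2205 - 137061} = \sqrt{-134856} = 6 i \sqrt{3746} \approx 367.23 i$)
$u + 9777 = 6 i \sqrt{3746} + 9777 = 9777 + 6 i \sqrt{3746}$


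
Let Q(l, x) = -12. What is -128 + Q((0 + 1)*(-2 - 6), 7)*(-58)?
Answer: 568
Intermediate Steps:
-128 + Q((0 + 1)*(-2 - 6), 7)*(-58) = -128 - 12*(-58) = -128 + 696 = 568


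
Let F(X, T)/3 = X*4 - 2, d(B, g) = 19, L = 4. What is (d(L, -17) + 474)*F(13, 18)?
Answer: 73950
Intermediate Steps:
F(X, T) = -6 + 12*X (F(X, T) = 3*(X*4 - 2) = 3*(4*X - 2) = 3*(-2 + 4*X) = -6 + 12*X)
(d(L, -17) + 474)*F(13, 18) = (19 + 474)*(-6 + 12*13) = 493*(-6 + 156) = 493*150 = 73950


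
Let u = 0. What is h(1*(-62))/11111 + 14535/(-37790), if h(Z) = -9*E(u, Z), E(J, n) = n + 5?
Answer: -28422423/83976938 ≈ -0.33846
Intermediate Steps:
E(J, n) = 5 + n
h(Z) = -45 - 9*Z (h(Z) = -9*(5 + Z) = -45 - 9*Z)
h(1*(-62))/11111 + 14535/(-37790) = (-45 - 9*(-62))/11111 + 14535/(-37790) = (-45 - 9*(-62))*(1/11111) + 14535*(-1/37790) = (-45 + 558)*(1/11111) - 2907/7558 = 513*(1/11111) - 2907/7558 = 513/11111 - 2907/7558 = -28422423/83976938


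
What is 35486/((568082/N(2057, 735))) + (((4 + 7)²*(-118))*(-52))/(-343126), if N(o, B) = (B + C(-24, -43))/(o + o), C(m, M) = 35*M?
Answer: -1802233119081/828425743411 ≈ -2.1755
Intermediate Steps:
N(o, B) = (-1505 + B)/(2*o) (N(o, B) = (B + 35*(-43))/(o + o) = (B - 1505)/((2*o)) = (-1505 + B)*(1/(2*o)) = (-1505 + B)/(2*o))
35486/((568082/N(2057, 735))) + (((4 + 7)²*(-118))*(-52))/(-343126) = 35486/((568082/(((½)*(-1505 + 735)/2057)))) + (((4 + 7)²*(-118))*(-52))/(-343126) = 35486/((568082/(((½)*(1/2057)*(-770))))) + ((11²*(-118))*(-52))*(-1/343126) = 35486/((568082/(-35/187))) + ((121*(-118))*(-52))*(-1/343126) = 35486/((568082*(-187/35))) - 14278*(-52)*(-1/343126) = 35486/(-106231334/35) + 742456*(-1/343126) = 35486*(-35/106231334) - 371228/171563 = -56455/4828697 - 371228/171563 = -1802233119081/828425743411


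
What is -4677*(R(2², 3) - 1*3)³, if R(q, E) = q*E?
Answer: -3409533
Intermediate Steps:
R(q, E) = E*q
-4677*(R(2², 3) - 1*3)³ = -4677*(3*2² - 1*3)³ = -4677*(3*4 - 3)³ = -4677*(12 - 3)³ = -4677*9³ = -4677*729 = -3409533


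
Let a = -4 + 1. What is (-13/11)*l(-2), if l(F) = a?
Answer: 39/11 ≈ 3.5455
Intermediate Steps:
a = -3
l(F) = -3
(-13/11)*l(-2) = -13/11*(-3) = 39/11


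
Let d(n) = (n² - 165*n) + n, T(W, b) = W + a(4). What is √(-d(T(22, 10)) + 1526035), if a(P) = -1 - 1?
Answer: √1528915 ≈ 1236.5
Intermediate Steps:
a(P) = -2
T(W, b) = -2 + W (T(W, b) = W - 2 = -2 + W)
d(n) = n² - 164*n
√(-d(T(22, 10)) + 1526035) = √(-(-2 + 22)*(-164 + (-2 + 22)) + 1526035) = √(-20*(-164 + 20) + 1526035) = √(-20*(-144) + 1526035) = √(-1*(-2880) + 1526035) = √(2880 + 1526035) = √1528915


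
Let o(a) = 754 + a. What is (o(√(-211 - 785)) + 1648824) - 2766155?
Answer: -1116577 + 2*I*√249 ≈ -1.1166e+6 + 31.559*I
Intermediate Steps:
(o(√(-211 - 785)) + 1648824) - 2766155 = ((754 + √(-211 - 785)) + 1648824) - 2766155 = ((754 + √(-996)) + 1648824) - 2766155 = ((754 + 2*I*√249) + 1648824) - 2766155 = (1649578 + 2*I*√249) - 2766155 = -1116577 + 2*I*√249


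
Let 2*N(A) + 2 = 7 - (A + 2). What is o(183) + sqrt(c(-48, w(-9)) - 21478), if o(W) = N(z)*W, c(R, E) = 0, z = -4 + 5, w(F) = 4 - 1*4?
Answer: 183 + I*sqrt(21478) ≈ 183.0 + 146.55*I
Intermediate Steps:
w(F) = 0 (w(F) = 4 - 4 = 0)
z = 1
N(A) = 3/2 - A/2 (N(A) = -1 + (7 - (A + 2))/2 = -1 + (7 - (2 + A))/2 = -1 + (7 + (-2 - A))/2 = -1 + (5 - A)/2 = -1 + (5/2 - A/2) = 3/2 - A/2)
o(W) = W (o(W) = (3/2 - 1/2*1)*W = (3/2 - 1/2)*W = 1*W = W)
o(183) + sqrt(c(-48, w(-9)) - 21478) = 183 + sqrt(0 - 21478) = 183 + sqrt(-21478) = 183 + I*sqrt(21478)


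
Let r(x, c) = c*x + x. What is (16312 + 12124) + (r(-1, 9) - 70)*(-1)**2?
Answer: 28356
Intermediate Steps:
r(x, c) = x + c*x
(16312 + 12124) + (r(-1, 9) - 70)*(-1)**2 = (16312 + 12124) + (-(1 + 9) - 70)*(-1)**2 = 28436 + (-1*10 - 70)*1 = 28436 + (-10 - 70)*1 = 28436 - 80*1 = 28436 - 80 = 28356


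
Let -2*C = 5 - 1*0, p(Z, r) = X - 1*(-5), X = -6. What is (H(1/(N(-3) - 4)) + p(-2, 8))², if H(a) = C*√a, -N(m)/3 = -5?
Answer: 69/44 + 5*√11/11 ≈ 3.0757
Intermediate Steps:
p(Z, r) = -1 (p(Z, r) = -6 - 1*(-5) = -6 + 5 = -1)
N(m) = 15 (N(m) = -3*(-5) = 15)
C = -5/2 (C = -(5 - 1*0)/2 = -(5 + 0)/2 = -½*5 = -5/2 ≈ -2.5000)
H(a) = -5*√a/2
(H(1/(N(-3) - 4)) + p(-2, 8))² = (-5/(2*√(15 - 4)) - 1)² = (-5*√11/11/2 - 1)² = (-5*√11/22 - 1)² = (-1 - 5*√11/22)²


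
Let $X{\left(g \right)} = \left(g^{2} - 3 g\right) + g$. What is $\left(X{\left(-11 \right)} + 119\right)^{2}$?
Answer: $68644$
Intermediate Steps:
$X{\left(g \right)} = g^{2} - 2 g$
$\left(X{\left(-11 \right)} + 119\right)^{2} = \left(- 11 \left(-2 - 11\right) + 119\right)^{2} = \left(\left(-11\right) \left(-13\right) + 119\right)^{2} = \left(143 + 119\right)^{2} = 262^{2} = 68644$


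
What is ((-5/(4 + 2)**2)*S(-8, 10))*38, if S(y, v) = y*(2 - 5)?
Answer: -380/3 ≈ -126.67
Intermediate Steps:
S(y, v) = -3*y (S(y, v) = y*(-3) = -3*y)
((-5/(4 + 2)**2)*S(-8, 10))*38 = ((-5/(4 + 2)**2)*(-3*(-8)))*38 = (-5/(6**2)*24)*38 = (-5/36*24)*38 = (-5*1/36*24)*38 = -5/36*24*38 = -10/3*38 = -380/3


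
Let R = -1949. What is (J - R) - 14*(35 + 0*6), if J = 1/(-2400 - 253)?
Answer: 3870726/2653 ≈ 1459.0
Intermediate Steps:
J = -1/2653 (J = 1/(-2653) = -1/2653 ≈ -0.00037693)
(J - R) - 14*(35 + 0*6) = (-1/2653 - 1*(-1949)) - 14*(35 + 0*6) = (-1/2653 + 1949) - 14*(35 + 0) = 5170696/2653 - 14*35 = 5170696/2653 - 1*490 = 5170696/2653 - 490 = 3870726/2653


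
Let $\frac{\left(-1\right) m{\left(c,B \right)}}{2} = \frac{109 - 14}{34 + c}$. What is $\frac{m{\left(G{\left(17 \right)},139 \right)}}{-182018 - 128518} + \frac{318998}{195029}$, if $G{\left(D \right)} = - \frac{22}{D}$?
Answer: $\frac{1449426098201}{886140005328} \approx 1.6357$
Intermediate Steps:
$m{\left(c,B \right)} = - \frac{190}{34 + c}$ ($m{\left(c,B \right)} = - 2 \frac{109 - 14}{34 + c} = - 2 \frac{95}{34 + c} = - \frac{190}{34 + c}$)
$\frac{m{\left(G{\left(17 \right)},139 \right)}}{-182018 - 128518} + \frac{318998}{195029} = \frac{\left(-190\right) \frac{1}{34 - \frac{22}{17}}}{-182018 - 128518} + \frac{318998}{195029} = \frac{\left(-190\right) \frac{1}{34 - \frac{22}{17}}}{-182018 - 128518} + 318998 \cdot \frac{1}{195029} = \frac{\left(-190\right) \frac{1}{34 - \frac{22}{17}}}{-310536} + \frac{318998}{195029} = - \frac{190}{\frac{556}{17}} \left(- \frac{1}{310536}\right) + \frac{318998}{195029} = \left(-190\right) \frac{17}{556} \left(- \frac{1}{310536}\right) + \frac{318998}{195029} = \left(- \frac{1615}{278}\right) \left(- \frac{1}{310536}\right) + \frac{318998}{195029} = \frac{85}{4543632} + \frac{318998}{195029} = \frac{1449426098201}{886140005328}$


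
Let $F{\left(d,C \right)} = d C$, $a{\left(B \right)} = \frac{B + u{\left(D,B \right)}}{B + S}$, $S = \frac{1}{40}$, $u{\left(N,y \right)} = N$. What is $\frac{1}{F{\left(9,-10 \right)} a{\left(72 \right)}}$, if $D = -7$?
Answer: $- \frac{2881}{234000} \approx -0.012312$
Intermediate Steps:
$S = \frac{1}{40} \approx 0.025$
$a{\left(B \right)} = \frac{-7 + B}{\frac{1}{40} + B}$ ($a{\left(B \right)} = \frac{B - 7}{B + \frac{1}{40}} = \frac{-7 + B}{\frac{1}{40} + B}$)
$F{\left(d,C \right)} = C d$
$\frac{1}{F{\left(9,-10 \right)} a{\left(72 \right)}} = \frac{1}{\left(-10\right) 9 \frac{40 \left(-7 + 72\right)}{1 + 40 \cdot 72}} = \frac{1}{\left(-90\right) 40 \frac{1}{1 + 2880} \cdot 65} = \frac{1}{\left(-90\right) 40 \cdot \frac{1}{2881} \cdot 65} = \frac{1}{\left(-90\right) \frac{2600}{2881}} = \frac{1}{- \frac{234000}{2881}} = - \frac{2881}{234000}$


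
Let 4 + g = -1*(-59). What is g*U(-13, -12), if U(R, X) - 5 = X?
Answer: -385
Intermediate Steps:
U(R, X) = 5 + X
g = 55 (g = -4 - 1*(-59) = -4 + 59 = 55)
g*U(-13, -12) = 55*(5 - 12) = 55*(-7) = -385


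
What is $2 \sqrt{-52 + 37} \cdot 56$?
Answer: $112 i \sqrt{15} \approx 433.77 i$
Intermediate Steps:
$2 \sqrt{-52 + 37} \cdot 56 = 2 \sqrt{-15} \cdot 56 = 2 i \sqrt{15} \cdot 56 = 112 i \sqrt{15}$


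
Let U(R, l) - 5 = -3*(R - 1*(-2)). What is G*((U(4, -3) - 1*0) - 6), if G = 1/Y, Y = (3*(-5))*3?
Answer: 19/45 ≈ 0.42222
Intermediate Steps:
U(R, l) = -1 - 3*R (U(R, l) = 5 - 3*(R - 1*(-2)) = 5 - 3*(R + 2) = 5 - 3*(2 + R) = 5 + (-6 - 3*R) = -1 - 3*R)
Y = -45 (Y = -15*3 = -45)
G = -1/45 (G = 1/(-45) = -1/45 ≈ -0.022222)
G*((U(4, -3) - 1*0) - 6) = -(((-1 - 3*4) - 1*0) - 6)/45 = -(((-1 - 12) + 0) - 6)/45 = -((-13 + 0) - 6)/45 = -(-13 - 6)/45 = -1/45*(-19) = 19/45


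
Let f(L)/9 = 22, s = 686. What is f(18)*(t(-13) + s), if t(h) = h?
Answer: 133254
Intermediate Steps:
f(L) = 198 (f(L) = 9*22 = 198)
f(18)*(t(-13) + s) = 198*(-13 + 686) = 198*673 = 133254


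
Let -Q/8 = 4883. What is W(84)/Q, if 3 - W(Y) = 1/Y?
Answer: -251/3281376 ≈ -7.6492e-5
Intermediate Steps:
Q = -39064 (Q = -8*4883 = -39064)
W(Y) = 3 - 1/Y
W(84)/Q = (3 - 1/84)/(-39064) = (3 - 1*1/84)*(-1/39064) = (3 - 1/84)*(-1/39064) = (251/84)*(-1/39064) = -251/3281376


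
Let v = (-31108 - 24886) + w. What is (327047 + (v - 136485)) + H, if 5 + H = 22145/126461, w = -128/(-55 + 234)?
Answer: 3046025683144/22636519 ≈ 1.3456e+5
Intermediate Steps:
w = -128/179 ≈ -0.71508
v = -10023054/179 (v = (-31108 - 24886) - 128/179 = -55994 - 128/179 = -10023054/179 ≈ -55995.)
H = -610160/126461 (H = -5 + 22145/126461 = -610160/126461 ≈ -4.8249)
(327047 + (v - 136485)) + H = (327047 + (-10023054/179 - 136485)) - 610160/126461 = (327047 - 34453869/179) - 610160/126461 = 24087544/179 - 610160/126461 = 3046025683144/22636519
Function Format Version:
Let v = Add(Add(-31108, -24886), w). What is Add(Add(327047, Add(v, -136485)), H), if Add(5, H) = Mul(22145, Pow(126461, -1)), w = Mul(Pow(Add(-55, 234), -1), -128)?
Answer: Rational(3046025683144, 22636519) ≈ 1.3456e+5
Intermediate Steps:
w = Rational(-128, 179) (w = Mul(Pow(179, -1), -128) = Mul(Rational(1, 179), -128) = Rational(-128, 179) ≈ -0.71508)
v = Rational(-10023054, 179) (v = Add(Add(-31108, -24886), Rational(-128, 179)) = Add(-55994, Rational(-128, 179)) = Rational(-10023054, 179) ≈ -55995.)
H = Rational(-610160, 126461) (H = Add(-5, Mul(22145, Pow(126461, -1))) = Add(-5, Mul(22145, Rational(1, 126461))) = Add(-5, Rational(22145, 126461)) = Rational(-610160, 126461) ≈ -4.8249)
Add(Add(327047, Add(v, -136485)), H) = Add(Add(327047, Add(Rational(-10023054, 179), -136485)), Rational(-610160, 126461)) = Add(Add(327047, Rational(-34453869, 179)), Rational(-610160, 126461)) = Add(Rational(24087544, 179), Rational(-610160, 126461)) = Rational(3046025683144, 22636519)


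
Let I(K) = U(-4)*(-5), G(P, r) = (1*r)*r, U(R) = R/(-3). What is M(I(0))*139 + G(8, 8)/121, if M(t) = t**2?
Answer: 6728176/1089 ≈ 6178.3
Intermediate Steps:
U(R) = -R/3 (U(R) = R*(-1/3) = -R/3)
G(P, r) = r**2 (G(P, r) = r*r = r**2)
I(K) = -20/3 (I(K) = -1/3*(-4)*(-5) = (4/3)*(-5) = -20/3)
M(I(0))*139 + G(8, 8)/121 = (-20/3)**2*139 + 8**2/121 = (400/9)*139 + 64*(1/121) = 55600/9 + 64/121 = 6728176/1089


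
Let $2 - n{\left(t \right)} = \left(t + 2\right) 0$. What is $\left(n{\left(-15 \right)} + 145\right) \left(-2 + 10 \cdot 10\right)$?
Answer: $14406$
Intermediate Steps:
$n{\left(t \right)} = 2$ ($n{\left(t \right)} = 2 - \left(t + 2\right) 0 = 2 - \left(2 + t\right) 0 = 2 - 0 = 2 + 0 = 2$)
$\left(n{\left(-15 \right)} + 145\right) \left(-2 + 10 \cdot 10\right) = \left(2 + 145\right) \left(-2 + 10 \cdot 10\right) = 147 \left(-2 + 100\right) = 147 \cdot 98 = 14406$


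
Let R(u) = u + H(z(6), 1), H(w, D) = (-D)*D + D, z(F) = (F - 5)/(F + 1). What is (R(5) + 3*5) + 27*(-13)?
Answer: -331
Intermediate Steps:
z(F) = (-5 + F)/(1 + F)
H(w, D) = D - D² (H(w, D) = -D² + D = D - D²)
R(u) = u (R(u) = u + 1*(1 - 1*1) = u + 1*(1 - 1) = u + 1*0 = u + 0 = u)
(R(5) + 3*5) + 27*(-13) = (5 + 3*5) + 27*(-13) = (5 + 15) - 351 = 20 - 351 = -331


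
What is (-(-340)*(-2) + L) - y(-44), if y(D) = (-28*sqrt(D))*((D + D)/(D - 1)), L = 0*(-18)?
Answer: -680 + 4928*I*sqrt(11)/45 ≈ -680.0 + 363.21*I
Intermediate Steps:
L = 0
y(D) = -56*D**(3/2)/(-1 + D) (y(D) = (-28*sqrt(D))*((2*D)/(-1 + D)) = (-28*sqrt(D))*(2*D/(-1 + D)) = -56*D**(3/2)/(-1 + D))
(-(-340)*(-2) + L) - y(-44) = (-(-340)*(-2) + 0) - (-56)*(-44)**(3/2)/(-1 - 44) = (-85*8 + 0) - (-56)*(-88*I*sqrt(11))/(-45) = (-680 + 0) - (-56)*(-88*I*sqrt(11))*(-1)/45 = -680 - (-4928)*I*sqrt(11)/45 = -680 + 4928*I*sqrt(11)/45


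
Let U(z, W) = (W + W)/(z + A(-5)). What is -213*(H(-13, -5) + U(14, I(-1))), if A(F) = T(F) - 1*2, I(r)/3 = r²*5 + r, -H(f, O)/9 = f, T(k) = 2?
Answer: -177003/7 ≈ -25286.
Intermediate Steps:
H(f, O) = -9*f
I(r) = 3*r + 15*r² (I(r) = 3*(r²*5 + r) = 3*(5*r² + r) = 3*(r + 5*r²) = 3*r + 15*r²)
A(F) = 0 (A(F) = 2 - 1*2 = 2 - 2 = 0)
U(z, W) = 2*W/z (U(z, W) = (W + W)/(z + 0) = (2*W)/z = 2*W/z)
-213*(H(-13, -5) + U(14, I(-1))) = -213*(-9*(-13) + 2*(3*(-1)*(1 + 5*(-1)))/14) = -213*(117 + 2*(3*(-1)*(1 - 5))*(1/14)) = -213*(117 + 2*(3*(-1)*(-4))*(1/14)) = -213*(117 + 2*12*(1/14)) = -213*(117 + 12/7) = -213*831/7 = -177003/7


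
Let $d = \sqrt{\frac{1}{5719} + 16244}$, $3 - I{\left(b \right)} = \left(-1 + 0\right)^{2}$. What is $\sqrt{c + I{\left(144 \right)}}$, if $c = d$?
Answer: $\frac{\sqrt{65413922 + 5719 \sqrt{531291880203}}}{5719} \approx 11.378$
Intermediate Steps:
$I{\left(b \right)} = 2$ ($I{\left(b \right)} = 3 - \left(-1 + 0\right)^{2} = 3 - \left(-1\right)^{2} = 3 - 1 = 2$)
$d = \frac{\sqrt{531291880203}}{5719}$ ($d = \sqrt{\frac{1}{5719} + 16244} = \sqrt{\frac{92899437}{5719}} = \frac{\sqrt{531291880203}}{5719} \approx 127.45$)
$c = \frac{\sqrt{531291880203}}{5719} \approx 127.45$
$\sqrt{c + I{\left(144 \right)}} = \sqrt{\frac{\sqrt{531291880203}}{5719} + 2} = \sqrt{2 + \frac{\sqrt{531291880203}}{5719}}$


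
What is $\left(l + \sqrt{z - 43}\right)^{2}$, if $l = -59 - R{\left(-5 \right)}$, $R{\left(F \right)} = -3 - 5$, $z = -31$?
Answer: $\left(51 - i \sqrt{74}\right)^{2} \approx 2527.0 - 877.44 i$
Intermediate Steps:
$R{\left(F \right)} = -8$ ($R{\left(F \right)} = -3 - 5 = -8$)
$l = -51$ ($l = -59 - -8 = -59 + 8 = -51$)
$\left(l + \sqrt{z - 43}\right)^{2} = \left(-51 + \sqrt{-31 - 43}\right)^{2} = \left(-51 + \sqrt{-74}\right)^{2} = \left(-51 + i \sqrt{74}\right)^{2}$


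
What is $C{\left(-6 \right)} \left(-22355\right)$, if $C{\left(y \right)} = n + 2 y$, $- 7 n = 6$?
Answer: $\frac{2011950}{7} \approx 2.8742 \cdot 10^{5}$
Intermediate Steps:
$n = - \frac{6}{7}$ ($n = \left(- \frac{1}{7}\right) 6 = - \frac{6}{7} \approx -0.85714$)
$C{\left(y \right)} = - \frac{6}{7} + 2 y$
$C{\left(-6 \right)} \left(-22355\right) = \left(- \frac{6}{7} + 2 \left(-6\right)\right) \left(-22355\right) = \left(- \frac{6}{7} - 12\right) \left(-22355\right) = \left(- \frac{90}{7}\right) \left(-22355\right) = \frac{2011950}{7}$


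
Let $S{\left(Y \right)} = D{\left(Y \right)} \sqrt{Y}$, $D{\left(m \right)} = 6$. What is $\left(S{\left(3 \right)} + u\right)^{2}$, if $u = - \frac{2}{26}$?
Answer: $\frac{18253}{169} - \frac{12 \sqrt{3}}{13} \approx 106.41$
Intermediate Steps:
$u = - \frac{1}{13}$ ($u = \left(-2\right) \frac{1}{26} = - \frac{1}{13} \approx -0.076923$)
$S{\left(Y \right)} = 6 \sqrt{Y}$
$\left(S{\left(3 \right)} + u\right)^{2} = \left(6 \sqrt{3} - \frac{1}{13}\right)^{2} = \left(- \frac{1}{13} + 6 \sqrt{3}\right)^{2}$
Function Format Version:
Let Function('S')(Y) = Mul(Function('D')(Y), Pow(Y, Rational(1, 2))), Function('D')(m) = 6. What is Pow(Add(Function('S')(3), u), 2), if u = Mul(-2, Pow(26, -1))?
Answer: Add(Rational(18253, 169), Mul(Rational(-12, 13), Pow(3, Rational(1, 2)))) ≈ 106.41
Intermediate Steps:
u = Rational(-1, 13) (u = Mul(-2, Rational(1, 26)) = Rational(-1, 13) ≈ -0.076923)
Function('S')(Y) = Mul(6, Pow(Y, Rational(1, 2)))
Pow(Add(Function('S')(3), u), 2) = Pow(Add(Mul(6, Pow(3, Rational(1, 2))), Rational(-1, 13)), 2) = Pow(Add(Rational(-1, 13), Mul(6, Pow(3, Rational(1, 2)))), 2)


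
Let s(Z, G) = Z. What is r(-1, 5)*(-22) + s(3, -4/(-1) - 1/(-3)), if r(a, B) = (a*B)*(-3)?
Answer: -327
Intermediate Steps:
r(a, B) = -3*B*a (r(a, B) = (B*a)*(-3) = -3*B*a)
r(-1, 5)*(-22) + s(3, -4/(-1) - 1/(-3)) = -3*5*(-1)*(-22) + 3 = 15*(-22) + 3 = -330 + 3 = -327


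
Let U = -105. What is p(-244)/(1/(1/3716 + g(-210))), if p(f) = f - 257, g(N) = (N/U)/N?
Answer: 603037/130060 ≈ 4.6366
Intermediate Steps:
g(N) = -1/105 (g(N) = (N/(-105))/N = (N*(-1/105))/N = (-N/105)/N = -1/105)
p(f) = -257 + f
p(-244)/(1/(1/3716 + g(-210))) = (-257 - 244)/(1/(1/3716 - 1/105)) = -501/(1/(1/3716 - 1/105)) = -501/(1/(-3611/390180)) = -501/(-390180/3611) = -501*(-3611/390180) = 603037/130060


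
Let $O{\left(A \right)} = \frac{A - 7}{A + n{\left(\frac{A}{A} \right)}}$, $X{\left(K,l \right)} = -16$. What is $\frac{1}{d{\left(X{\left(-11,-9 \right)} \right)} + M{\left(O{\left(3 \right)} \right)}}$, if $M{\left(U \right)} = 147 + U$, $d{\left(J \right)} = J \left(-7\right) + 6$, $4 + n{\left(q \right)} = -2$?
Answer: $\frac{3}{799} \approx 0.0037547$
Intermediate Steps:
$n{\left(q \right)} = -6$ ($n{\left(q \right)} = -4 - 2 = -6$)
$O{\left(A \right)} = \frac{-7 + A}{-6 + A}$ ($O{\left(A \right)} = \frac{A - 7}{A - 6} = \frac{-7 + A}{-6 + A}$)
$d{\left(J \right)} = 6 - 7 J$ ($d{\left(J \right)} = - 7 J + 6 = 6 - 7 J$)
$\frac{1}{d{\left(X{\left(-11,-9 \right)} \right)} + M{\left(O{\left(3 \right)} \right)}} = \frac{1}{\left(6 - -112\right) + \left(147 + \frac{-7 + 3}{-6 + 3}\right)} = \frac{1}{\left(6 + 112\right) + \left(147 + \frac{1}{-3} \left(-4\right)\right)} = \frac{1}{118 + \left(147 - - \frac{4}{3}\right)} = \frac{1}{118 + \left(147 + \frac{4}{3}\right)} = \frac{1}{118 + \frac{445}{3}} = \frac{1}{\frac{799}{3}} = \frac{3}{799}$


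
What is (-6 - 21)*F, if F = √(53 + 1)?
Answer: -81*√6 ≈ -198.41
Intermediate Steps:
F = 3*√6 (F = √54 = 3*√6 ≈ 7.3485)
(-6 - 21)*F = (-6 - 21)*(3*√6) = -81*√6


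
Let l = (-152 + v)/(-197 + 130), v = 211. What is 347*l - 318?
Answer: -41779/67 ≈ -623.57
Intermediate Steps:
l = -59/67 (l = (-152 + 211)/(-197 + 130) = 59/(-67) = 59*(-1/67) = -59/67 ≈ -0.88060)
347*l - 318 = 347*(-59/67) - 318 = -20473/67 - 318 = -41779/67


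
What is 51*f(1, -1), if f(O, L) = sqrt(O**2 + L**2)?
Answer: 51*sqrt(2) ≈ 72.125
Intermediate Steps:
f(O, L) = sqrt(L**2 + O**2)
51*f(1, -1) = 51*sqrt((-1)**2 + 1**2) = 51*sqrt(1 + 1) = 51*sqrt(2)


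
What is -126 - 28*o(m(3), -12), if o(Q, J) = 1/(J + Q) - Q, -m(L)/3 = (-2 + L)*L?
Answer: -1130/3 ≈ -376.67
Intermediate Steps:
m(L) = -3*L*(-2 + L) (m(L) = -3*(-2 + L)*L = -3*L*(-2 + L))
-126 - 28*o(m(3), -12) = -126 - 28*(1 - (3*3*(2 - 1*3))**2 - 1*(-12)*3*3*(2 - 1*3))/(-12 + 3*3*(2 - 1*3)) = -126 - 28*(1 - (3*3*(2 - 3))**2 - 1*(-12)*3*3*(2 - 3))/(-12 + 3*3*(2 - 3)) = -126 - 28*(1 - (3*3*(-1))**2 - 1*(-12)*3*3*(-1))/(-12 + 3*3*(-1)) = -126 - 28*(1 - 1*(-9)**2 - 1*(-12)*(-9))/(-12 - 9) = -126 - 28*(1 - 1*81 - 108)/(-21) = -126 - (-4)*(1 - 81 - 108)/3 = -126 - (-4)*(-188)/3 = -126 - 28*188/21 = -126 - 752/3 = -1130/3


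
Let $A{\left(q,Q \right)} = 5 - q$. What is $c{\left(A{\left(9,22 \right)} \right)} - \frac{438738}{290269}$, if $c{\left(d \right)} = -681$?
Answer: $- \frac{198111927}{290269} \approx -682.51$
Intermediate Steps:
$c{\left(A{\left(9,22 \right)} \right)} - \frac{438738}{290269} = -681 - \frac{438738}{290269} = - \frac{198111927}{290269}$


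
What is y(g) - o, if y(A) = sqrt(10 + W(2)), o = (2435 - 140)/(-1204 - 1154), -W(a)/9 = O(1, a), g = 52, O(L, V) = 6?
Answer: 255/262 + 2*I*sqrt(11) ≈ 0.97328 + 6.6332*I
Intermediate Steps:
W(a) = -54 (W(a) = -9*6 = -54)
o = -255/262 (o = 2295/(-2358) = 2295*(-1/2358) = -255/262 ≈ -0.97328)
y(A) = 2*I*sqrt(11) (y(A) = sqrt(10 - 54) = sqrt(-44) = 2*I*sqrt(11))
y(g) - o = 2*I*sqrt(11) - 1*(-255/262) = 2*I*sqrt(11) + 255/262 = 255/262 + 2*I*sqrt(11)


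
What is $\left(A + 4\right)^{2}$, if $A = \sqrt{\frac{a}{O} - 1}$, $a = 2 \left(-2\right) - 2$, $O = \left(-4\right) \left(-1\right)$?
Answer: $\frac{\left(8 + i \sqrt{10}\right)^{2}}{4} \approx 13.5 + 12.649 i$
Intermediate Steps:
$O = 4$
$a = -6$ ($a = -4 - 2 = -6$)
$A = \frac{i \sqrt{10}}{2}$ ($A = \sqrt{- \frac{6}{4} - 1} = \sqrt{\left(-6\right) \frac{1}{4} - 1} = \sqrt{- \frac{3}{2} - 1} = \sqrt{- \frac{5}{2}} = \frac{i \sqrt{10}}{2} \approx 1.5811 i$)
$\left(A + 4\right)^{2} = \left(\frac{i \sqrt{10}}{2} + 4\right)^{2} = \left(4 + \frac{i \sqrt{10}}{2}\right)^{2}$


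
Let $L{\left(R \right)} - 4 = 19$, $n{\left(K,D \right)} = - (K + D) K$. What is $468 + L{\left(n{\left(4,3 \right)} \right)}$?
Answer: $491$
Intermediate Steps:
$n{\left(K,D \right)} = K \left(- D - K\right)$ ($n{\left(K,D \right)} = - (D + K) K = \left(- D - K\right) K = K \left(- D - K\right)$)
$L{\left(R \right)} = 23$ ($L{\left(R \right)} = 4 + 19 = 23$)
$468 + L{\left(n{\left(4,3 \right)} \right)} = 468 + 23 = 491$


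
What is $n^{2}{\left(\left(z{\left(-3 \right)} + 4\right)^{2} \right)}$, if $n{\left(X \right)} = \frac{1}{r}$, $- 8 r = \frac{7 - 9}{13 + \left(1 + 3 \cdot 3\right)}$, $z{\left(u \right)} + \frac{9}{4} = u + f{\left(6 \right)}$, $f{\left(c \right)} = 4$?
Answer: $8464$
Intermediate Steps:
$z{\left(u \right)} = \frac{7}{4} + u$ ($z{\left(u \right)} = - \frac{9}{4} + \left(u + 4\right) = - \frac{9}{4} + \left(4 + u\right) = \frac{7}{4} + u$)
$r = \frac{1}{92}$ ($r = - \frac{\left(7 - 9\right) \frac{1}{13 + \left(1 + 3 \cdot 3\right)}}{8} = - \frac{\left(-2\right) \frac{1}{13 + \left(1 + 9\right)}}{8} = - \frac{\left(-2\right) \frac{1}{13 + 10}}{8} = - \frac{\left(-2\right) \frac{1}{23}}{8} = \left(- \frac{1}{8}\right) \left(- \frac{2}{23}\right) = \frac{1}{92} \approx 0.01087$)
$n{\left(X \right)} = 92$ ($n{\left(X \right)} = \frac{1}{\frac{1}{92}} = 92$)
$n^{2}{\left(\left(z{\left(-3 \right)} + 4\right)^{2} \right)} = 92^{2} = 8464$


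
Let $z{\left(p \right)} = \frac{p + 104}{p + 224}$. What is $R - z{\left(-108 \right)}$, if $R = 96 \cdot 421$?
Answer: $\frac{1172065}{29} \approx 40416.0$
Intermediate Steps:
$R = 40416$
$z{\left(p \right)} = \frac{104 + p}{224 + p}$
$R - z{\left(-108 \right)} = 40416 - \frac{104 - 108}{224 - 108} = 40416 - \frac{1}{116} \left(-4\right) = 40416 - - \frac{1}{29} = 40416 + \frac{1}{29} = \frac{1172065}{29}$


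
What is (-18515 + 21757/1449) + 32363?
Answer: 20087509/1449 ≈ 13863.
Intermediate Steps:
(-18515 + 21757/1449) + 32363 = -26806478/1449 + 32363 = 20087509/1449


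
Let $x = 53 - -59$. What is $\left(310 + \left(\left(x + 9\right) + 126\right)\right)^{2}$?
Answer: $310249$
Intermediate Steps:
$x = 112$ ($x = 53 + 59 = 112$)
$\left(310 + \left(\left(x + 9\right) + 126\right)\right)^{2} = \left(310 + \left(\left(112 + 9\right) + 126\right)\right)^{2} = \left(310 + \left(121 + 126\right)\right)^{2} = \left(310 + 247\right)^{2} = 557^{2} = 310249$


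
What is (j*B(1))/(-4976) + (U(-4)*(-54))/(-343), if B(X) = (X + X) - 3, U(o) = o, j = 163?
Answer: -1018907/1706768 ≈ -0.59698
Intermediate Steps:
B(X) = -3 + 2*X (B(X) = 2*X - 3 = -3 + 2*X)
(j*B(1))/(-4976) + (U(-4)*(-54))/(-343) = (163*(-3 + 2*1))/(-4976) - 4*(-54)/(-343) = (163*(-3 + 2))*(-1/4976) + 216*(-1/343) = (163*(-1))*(-1/4976) - 216/343 = -163*(-1/4976) - 216/343 = 163/4976 - 216/343 = -1018907/1706768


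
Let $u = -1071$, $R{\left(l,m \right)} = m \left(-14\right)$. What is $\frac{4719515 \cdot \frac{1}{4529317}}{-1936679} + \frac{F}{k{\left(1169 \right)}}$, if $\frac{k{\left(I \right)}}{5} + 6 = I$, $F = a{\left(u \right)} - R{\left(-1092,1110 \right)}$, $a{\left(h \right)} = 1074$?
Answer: $\frac{145735207982509477}{51008209582583045} \approx 2.8571$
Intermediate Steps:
$R{\left(l,m \right)} = - 14 m$
$F = 16614$ ($F = 1074 - \left(-14\right) 1110 = 1074 - -15540 = 1074 + 15540 = 16614$)
$k{\left(I \right)} = -30 + 5 I$
$\frac{4719515 \cdot \frac{1}{4529317}}{-1936679} + \frac{F}{k{\left(1169 \right)}} = \frac{4719515 \cdot \frac{1}{4529317}}{-1936679} + \frac{16614}{-30 + 5 \cdot 1169} = 4719515 \cdot \frac{1}{4529317} \left(- \frac{1}{1936679}\right) + \frac{16614}{-30 + 5845} = \frac{4719515}{4529317} \left(- \frac{1}{1936679}\right) + \frac{16614}{5815} = - \frac{4719515}{8771833118243} + 16614 \cdot \frac{1}{5815} = - \frac{4719515}{8771833118243} + \frac{16614}{5815} = \frac{145735207982509477}{51008209582583045}$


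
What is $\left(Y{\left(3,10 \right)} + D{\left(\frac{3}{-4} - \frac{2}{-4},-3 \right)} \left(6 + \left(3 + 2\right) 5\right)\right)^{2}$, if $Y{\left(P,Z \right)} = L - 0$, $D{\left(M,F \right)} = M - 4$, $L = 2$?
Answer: $\frac{269361}{16} \approx 16835.0$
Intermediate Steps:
$D{\left(M,F \right)} = -4 + M$
$Y{\left(P,Z \right)} = 2$ ($Y{\left(P,Z \right)} = 2 - 0 = 2 + 0 = 2$)
$\left(Y{\left(3,10 \right)} + D{\left(\frac{3}{-4} - \frac{2}{-4},-3 \right)} \left(6 + \left(3 + 2\right) 5\right)\right)^{2} = \left(2 + \left(-4 + \left(\frac{3}{-4} - \frac{2}{-4}\right)\right) \left(6 + \left(3 + 2\right) 5\right)\right)^{2} = \left(2 + \left(-4 + \left(3 \left(- \frac{1}{4}\right) - - \frac{1}{2}\right)\right) \left(6 + 5 \cdot 5\right)\right)^{2} = \left(2 + \left(-4 + \left(- \frac{3}{4} + \frac{1}{2}\right)\right) \left(6 + 25\right)\right)^{2} = \left(2 + \left(-4 - \frac{1}{4}\right) 31\right)^{2} = \left(2 - \frac{527}{4}\right)^{2} = \left(- \frac{519}{4}\right)^{2} = \frac{269361}{16}$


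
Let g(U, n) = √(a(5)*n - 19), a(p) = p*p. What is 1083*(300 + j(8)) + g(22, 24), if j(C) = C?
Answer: 333564 + √581 ≈ 3.3359e+5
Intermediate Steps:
a(p) = p²
g(U, n) = √(-19 + 25*n) (g(U, n) = √(5²*n - 19) = √(25*n - 19) = √(-19 + 25*n))
1083*(300 + j(8)) + g(22, 24) = 1083*(300 + 8) + √(-19 + 25*24) = 1083*308 + √(-19 + 600) = 333564 + √581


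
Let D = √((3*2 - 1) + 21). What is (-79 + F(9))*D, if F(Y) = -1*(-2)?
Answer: -77*√26 ≈ -392.62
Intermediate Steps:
F(Y) = 2
D = √26 (D = √((6 - 1) + 21) = √(5 + 21) = √26 ≈ 5.0990)
(-79 + F(9))*D = (-79 + 2)*√26 = -77*√26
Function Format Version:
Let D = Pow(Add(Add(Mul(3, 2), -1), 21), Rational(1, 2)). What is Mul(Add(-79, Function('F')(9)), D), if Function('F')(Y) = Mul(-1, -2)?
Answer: Mul(-77, Pow(26, Rational(1, 2))) ≈ -392.62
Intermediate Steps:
Function('F')(Y) = 2
D = Pow(26, Rational(1, 2)) (D = Pow(Add(Add(6, -1), 21), Rational(1, 2)) = Pow(Add(5, 21), Rational(1, 2)) = Pow(26, Rational(1, 2)) ≈ 5.0990)
Mul(Add(-79, Function('F')(9)), D) = Mul(Add(-79, 2), Pow(26, Rational(1, 2))) = Mul(-77, Pow(26, Rational(1, 2)))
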